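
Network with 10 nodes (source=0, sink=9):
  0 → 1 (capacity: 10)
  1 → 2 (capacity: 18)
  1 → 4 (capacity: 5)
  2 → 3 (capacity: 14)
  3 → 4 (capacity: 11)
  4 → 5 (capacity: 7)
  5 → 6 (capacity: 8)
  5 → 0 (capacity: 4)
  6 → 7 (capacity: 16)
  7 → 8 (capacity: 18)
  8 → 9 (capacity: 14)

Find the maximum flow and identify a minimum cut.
Max flow = 7, Min cut edges: (4,5)

Maximum flow: 7
Minimum cut: (4,5)
Partition: S = [0, 1, 2, 3, 4], T = [5, 6, 7, 8, 9]

Max-flow min-cut theorem verified: both equal 7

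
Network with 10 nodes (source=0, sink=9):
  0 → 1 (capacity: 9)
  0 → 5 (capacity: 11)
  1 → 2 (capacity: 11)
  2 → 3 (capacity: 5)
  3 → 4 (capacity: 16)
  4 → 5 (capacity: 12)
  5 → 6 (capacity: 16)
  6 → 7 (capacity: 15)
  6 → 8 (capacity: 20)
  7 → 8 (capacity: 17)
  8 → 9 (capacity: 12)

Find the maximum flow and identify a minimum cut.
Max flow = 12, Min cut edges: (8,9)

Maximum flow: 12
Minimum cut: (8,9)
Partition: S = [0, 1, 2, 3, 4, 5, 6, 7, 8], T = [9]

Max-flow min-cut theorem verified: both equal 12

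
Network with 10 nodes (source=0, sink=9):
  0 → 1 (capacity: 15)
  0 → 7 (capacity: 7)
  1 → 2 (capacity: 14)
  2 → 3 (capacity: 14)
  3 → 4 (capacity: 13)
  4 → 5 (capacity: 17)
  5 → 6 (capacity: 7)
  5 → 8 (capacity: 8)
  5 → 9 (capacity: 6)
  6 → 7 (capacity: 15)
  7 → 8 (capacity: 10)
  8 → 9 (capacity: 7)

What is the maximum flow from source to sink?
Maximum flow = 13

Max flow: 13

Flow assignment:
  0 → 1: 13/15
  1 → 2: 13/14
  2 → 3: 13/14
  3 → 4: 13/13
  4 → 5: 13/17
  5 → 8: 7/8
  5 → 9: 6/6
  8 → 9: 7/7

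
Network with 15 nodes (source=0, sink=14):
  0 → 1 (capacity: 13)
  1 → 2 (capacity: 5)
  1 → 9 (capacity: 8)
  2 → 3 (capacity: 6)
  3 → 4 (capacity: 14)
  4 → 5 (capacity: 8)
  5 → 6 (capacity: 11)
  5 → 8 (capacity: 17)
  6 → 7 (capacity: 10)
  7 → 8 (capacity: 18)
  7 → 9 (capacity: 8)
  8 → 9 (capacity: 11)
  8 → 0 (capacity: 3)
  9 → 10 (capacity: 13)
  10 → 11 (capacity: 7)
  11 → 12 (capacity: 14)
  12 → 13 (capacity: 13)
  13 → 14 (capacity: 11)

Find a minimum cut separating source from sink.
Min cut value = 7, edges: (10,11)

Min cut value: 7
Partition: S = [0, 1, 2, 3, 4, 5, 6, 7, 8, 9, 10], T = [11, 12, 13, 14]
Cut edges: (10,11)

By max-flow min-cut theorem, max flow = min cut = 7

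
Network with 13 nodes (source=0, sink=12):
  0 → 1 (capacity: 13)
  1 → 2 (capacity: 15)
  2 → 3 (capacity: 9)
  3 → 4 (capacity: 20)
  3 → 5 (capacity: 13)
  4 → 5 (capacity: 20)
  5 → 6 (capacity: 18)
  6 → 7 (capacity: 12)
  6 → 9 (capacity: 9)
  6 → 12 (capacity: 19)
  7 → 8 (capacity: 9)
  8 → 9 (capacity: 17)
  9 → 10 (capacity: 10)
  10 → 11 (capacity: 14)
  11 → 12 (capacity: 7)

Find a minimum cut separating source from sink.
Min cut value = 9, edges: (2,3)

Min cut value: 9
Partition: S = [0, 1, 2], T = [3, 4, 5, 6, 7, 8, 9, 10, 11, 12]
Cut edges: (2,3)

By max-flow min-cut theorem, max flow = min cut = 9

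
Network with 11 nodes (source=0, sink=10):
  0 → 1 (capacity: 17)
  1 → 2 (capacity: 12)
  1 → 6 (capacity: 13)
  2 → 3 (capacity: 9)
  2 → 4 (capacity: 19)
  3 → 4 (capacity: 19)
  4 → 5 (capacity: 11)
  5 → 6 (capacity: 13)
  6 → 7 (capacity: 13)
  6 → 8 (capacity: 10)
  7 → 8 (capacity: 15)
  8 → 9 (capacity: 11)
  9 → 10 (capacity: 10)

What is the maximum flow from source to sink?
Maximum flow = 10

Max flow: 10

Flow assignment:
  0 → 1: 10/17
  1 → 2: 4/12
  1 → 6: 6/13
  2 → 4: 4/19
  4 → 5: 4/11
  5 → 6: 4/13
  6 → 7: 1/13
  6 → 8: 9/10
  7 → 8: 1/15
  8 → 9: 10/11
  9 → 10: 10/10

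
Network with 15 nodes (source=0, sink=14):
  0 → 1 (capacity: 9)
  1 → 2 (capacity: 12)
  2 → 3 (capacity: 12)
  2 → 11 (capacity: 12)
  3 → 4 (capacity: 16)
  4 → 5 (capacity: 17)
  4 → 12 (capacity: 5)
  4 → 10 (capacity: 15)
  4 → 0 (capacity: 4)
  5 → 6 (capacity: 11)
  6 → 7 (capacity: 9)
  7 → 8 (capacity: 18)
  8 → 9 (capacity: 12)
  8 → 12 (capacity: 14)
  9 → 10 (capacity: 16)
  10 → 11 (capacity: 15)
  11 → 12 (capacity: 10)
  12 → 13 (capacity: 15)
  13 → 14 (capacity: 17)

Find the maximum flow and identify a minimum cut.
Max flow = 9, Min cut edges: (0,1)

Maximum flow: 9
Minimum cut: (0,1)
Partition: S = [0], T = [1, 2, 3, 4, 5, 6, 7, 8, 9, 10, 11, 12, 13, 14]

Max-flow min-cut theorem verified: both equal 9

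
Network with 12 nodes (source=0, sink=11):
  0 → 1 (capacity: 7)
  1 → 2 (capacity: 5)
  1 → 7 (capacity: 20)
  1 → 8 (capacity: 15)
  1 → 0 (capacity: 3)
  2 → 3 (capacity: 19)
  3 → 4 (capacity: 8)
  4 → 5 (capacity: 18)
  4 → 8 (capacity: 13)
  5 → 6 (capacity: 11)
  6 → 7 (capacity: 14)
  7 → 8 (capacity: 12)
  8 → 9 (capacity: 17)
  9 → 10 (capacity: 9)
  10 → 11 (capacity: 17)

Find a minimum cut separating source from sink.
Min cut value = 7, edges: (0,1)

Min cut value: 7
Partition: S = [0], T = [1, 2, 3, 4, 5, 6, 7, 8, 9, 10, 11]
Cut edges: (0,1)

By max-flow min-cut theorem, max flow = min cut = 7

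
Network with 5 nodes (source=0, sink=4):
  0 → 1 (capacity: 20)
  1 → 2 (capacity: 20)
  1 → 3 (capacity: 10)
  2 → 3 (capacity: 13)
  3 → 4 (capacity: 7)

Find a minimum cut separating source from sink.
Min cut value = 7, edges: (3,4)

Min cut value: 7
Partition: S = [0, 1, 2, 3], T = [4]
Cut edges: (3,4)

By max-flow min-cut theorem, max flow = min cut = 7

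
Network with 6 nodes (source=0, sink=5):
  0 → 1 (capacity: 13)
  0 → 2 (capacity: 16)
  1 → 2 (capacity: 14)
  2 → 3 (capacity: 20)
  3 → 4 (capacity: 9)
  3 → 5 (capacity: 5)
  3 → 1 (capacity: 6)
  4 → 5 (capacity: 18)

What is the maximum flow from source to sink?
Maximum flow = 14

Max flow: 14

Flow assignment:
  0 → 1: 4/13
  0 → 2: 10/16
  1 → 2: 4/14
  2 → 3: 14/20
  3 → 4: 9/9
  3 → 5: 5/5
  4 → 5: 9/18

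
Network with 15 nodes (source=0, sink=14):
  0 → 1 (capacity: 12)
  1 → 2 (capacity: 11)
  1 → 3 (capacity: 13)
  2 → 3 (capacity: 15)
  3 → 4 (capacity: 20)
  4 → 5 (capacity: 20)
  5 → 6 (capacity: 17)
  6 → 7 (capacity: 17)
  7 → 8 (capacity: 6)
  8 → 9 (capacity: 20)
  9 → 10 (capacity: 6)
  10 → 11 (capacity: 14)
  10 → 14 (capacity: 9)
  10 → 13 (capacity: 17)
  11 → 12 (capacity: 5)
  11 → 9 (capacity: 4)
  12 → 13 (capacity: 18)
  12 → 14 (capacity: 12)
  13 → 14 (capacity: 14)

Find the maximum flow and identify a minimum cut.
Max flow = 6, Min cut edges: (9,10)

Maximum flow: 6
Minimum cut: (9,10)
Partition: S = [0, 1, 2, 3, 4, 5, 6, 7, 8, 9], T = [10, 11, 12, 13, 14]

Max-flow min-cut theorem verified: both equal 6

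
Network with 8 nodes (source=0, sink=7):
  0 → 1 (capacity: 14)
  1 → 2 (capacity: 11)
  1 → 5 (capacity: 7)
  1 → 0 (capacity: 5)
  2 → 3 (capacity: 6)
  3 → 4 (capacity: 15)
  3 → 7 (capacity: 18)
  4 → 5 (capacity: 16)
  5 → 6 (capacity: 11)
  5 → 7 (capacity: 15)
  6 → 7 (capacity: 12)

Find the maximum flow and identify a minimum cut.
Max flow = 13, Min cut edges: (1,5), (2,3)

Maximum flow: 13
Minimum cut: (1,5), (2,3)
Partition: S = [0, 1, 2], T = [3, 4, 5, 6, 7]

Max-flow min-cut theorem verified: both equal 13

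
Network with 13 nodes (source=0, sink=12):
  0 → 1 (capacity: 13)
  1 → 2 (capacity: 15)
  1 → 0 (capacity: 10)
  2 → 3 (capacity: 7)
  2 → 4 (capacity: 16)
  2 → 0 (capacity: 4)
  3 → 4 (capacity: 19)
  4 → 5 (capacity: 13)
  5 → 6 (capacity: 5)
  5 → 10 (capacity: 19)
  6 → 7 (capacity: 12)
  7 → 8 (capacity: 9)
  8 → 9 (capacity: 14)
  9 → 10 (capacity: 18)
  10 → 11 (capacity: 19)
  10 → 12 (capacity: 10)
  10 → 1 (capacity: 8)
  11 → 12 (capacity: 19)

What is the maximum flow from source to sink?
Maximum flow = 13

Max flow: 13

Flow assignment:
  0 → 1: 13/13
  1 → 2: 13/15
  2 → 4: 13/16
  4 → 5: 13/13
  5 → 10: 13/19
  10 → 11: 3/19
  10 → 12: 10/10
  11 → 12: 3/19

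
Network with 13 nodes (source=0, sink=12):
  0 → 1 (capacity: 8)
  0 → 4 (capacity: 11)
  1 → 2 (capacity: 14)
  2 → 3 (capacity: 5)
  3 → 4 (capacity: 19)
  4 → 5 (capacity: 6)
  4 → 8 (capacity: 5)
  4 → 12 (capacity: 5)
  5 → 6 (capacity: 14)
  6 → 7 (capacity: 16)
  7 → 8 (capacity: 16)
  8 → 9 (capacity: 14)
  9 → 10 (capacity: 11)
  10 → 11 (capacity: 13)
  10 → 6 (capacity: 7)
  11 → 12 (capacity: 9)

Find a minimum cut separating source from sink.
Min cut value = 14, edges: (4,12), (11,12)

Min cut value: 14
Partition: S = [0, 1, 2, 3, 4, 5, 6, 7, 8, 9, 10, 11], T = [12]
Cut edges: (4,12), (11,12)

By max-flow min-cut theorem, max flow = min cut = 14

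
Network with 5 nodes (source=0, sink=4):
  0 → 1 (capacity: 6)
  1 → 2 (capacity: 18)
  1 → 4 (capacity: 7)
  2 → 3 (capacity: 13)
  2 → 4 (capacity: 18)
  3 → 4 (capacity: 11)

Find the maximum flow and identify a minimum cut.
Max flow = 6, Min cut edges: (0,1)

Maximum flow: 6
Minimum cut: (0,1)
Partition: S = [0], T = [1, 2, 3, 4]

Max-flow min-cut theorem verified: both equal 6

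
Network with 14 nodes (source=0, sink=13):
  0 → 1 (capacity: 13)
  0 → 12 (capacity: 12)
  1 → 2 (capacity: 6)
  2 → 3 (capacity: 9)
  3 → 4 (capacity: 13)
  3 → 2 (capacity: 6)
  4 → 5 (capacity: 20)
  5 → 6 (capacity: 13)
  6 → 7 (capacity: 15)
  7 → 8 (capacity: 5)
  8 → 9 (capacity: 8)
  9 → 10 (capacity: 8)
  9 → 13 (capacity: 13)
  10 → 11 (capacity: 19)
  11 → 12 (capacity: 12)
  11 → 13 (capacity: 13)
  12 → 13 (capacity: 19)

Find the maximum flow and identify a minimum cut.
Max flow = 17, Min cut edges: (0,12), (7,8)

Maximum flow: 17
Minimum cut: (0,12), (7,8)
Partition: S = [0, 1, 2, 3, 4, 5, 6, 7], T = [8, 9, 10, 11, 12, 13]

Max-flow min-cut theorem verified: both equal 17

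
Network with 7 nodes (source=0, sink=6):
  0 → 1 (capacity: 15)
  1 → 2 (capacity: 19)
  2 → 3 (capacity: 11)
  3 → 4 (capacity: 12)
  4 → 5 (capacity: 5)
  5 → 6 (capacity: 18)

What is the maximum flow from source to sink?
Maximum flow = 5

Max flow: 5

Flow assignment:
  0 → 1: 5/15
  1 → 2: 5/19
  2 → 3: 5/11
  3 → 4: 5/12
  4 → 5: 5/5
  5 → 6: 5/18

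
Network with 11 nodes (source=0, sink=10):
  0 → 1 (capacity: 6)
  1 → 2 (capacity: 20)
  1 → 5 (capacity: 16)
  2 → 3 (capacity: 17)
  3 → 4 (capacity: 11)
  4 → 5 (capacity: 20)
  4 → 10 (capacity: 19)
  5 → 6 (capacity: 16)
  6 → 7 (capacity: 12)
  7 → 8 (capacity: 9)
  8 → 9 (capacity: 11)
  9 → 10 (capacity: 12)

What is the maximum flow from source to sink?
Maximum flow = 6

Max flow: 6

Flow assignment:
  0 → 1: 6/6
  1 → 2: 6/20
  2 → 3: 6/17
  3 → 4: 6/11
  4 → 10: 6/19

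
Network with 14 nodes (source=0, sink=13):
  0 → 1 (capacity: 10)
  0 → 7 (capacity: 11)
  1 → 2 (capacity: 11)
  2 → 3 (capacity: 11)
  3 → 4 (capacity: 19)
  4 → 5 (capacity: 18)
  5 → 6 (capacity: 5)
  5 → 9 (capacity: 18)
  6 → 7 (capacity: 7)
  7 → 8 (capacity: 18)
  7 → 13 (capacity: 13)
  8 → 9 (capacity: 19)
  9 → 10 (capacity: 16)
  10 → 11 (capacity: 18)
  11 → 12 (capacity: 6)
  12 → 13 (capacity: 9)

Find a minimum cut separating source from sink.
Min cut value = 19, edges: (7,13), (11,12)

Min cut value: 19
Partition: S = [0, 1, 2, 3, 4, 5, 6, 7, 8, 9, 10, 11], T = [12, 13]
Cut edges: (7,13), (11,12)

By max-flow min-cut theorem, max flow = min cut = 19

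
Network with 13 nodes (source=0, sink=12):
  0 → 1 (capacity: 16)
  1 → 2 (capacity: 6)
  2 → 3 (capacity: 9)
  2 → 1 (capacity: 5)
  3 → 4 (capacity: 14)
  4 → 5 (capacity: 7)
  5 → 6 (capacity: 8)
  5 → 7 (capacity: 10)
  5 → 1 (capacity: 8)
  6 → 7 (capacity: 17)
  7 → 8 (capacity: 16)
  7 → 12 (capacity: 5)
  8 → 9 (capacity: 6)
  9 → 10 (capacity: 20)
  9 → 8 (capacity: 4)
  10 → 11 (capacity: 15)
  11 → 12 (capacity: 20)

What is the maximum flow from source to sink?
Maximum flow = 6

Max flow: 6

Flow assignment:
  0 → 1: 6/16
  1 → 2: 6/6
  2 → 3: 6/9
  3 → 4: 6/14
  4 → 5: 6/7
  5 → 7: 6/10
  7 → 8: 1/16
  7 → 12: 5/5
  8 → 9: 1/6
  9 → 10: 1/20
  10 → 11: 1/15
  11 → 12: 1/20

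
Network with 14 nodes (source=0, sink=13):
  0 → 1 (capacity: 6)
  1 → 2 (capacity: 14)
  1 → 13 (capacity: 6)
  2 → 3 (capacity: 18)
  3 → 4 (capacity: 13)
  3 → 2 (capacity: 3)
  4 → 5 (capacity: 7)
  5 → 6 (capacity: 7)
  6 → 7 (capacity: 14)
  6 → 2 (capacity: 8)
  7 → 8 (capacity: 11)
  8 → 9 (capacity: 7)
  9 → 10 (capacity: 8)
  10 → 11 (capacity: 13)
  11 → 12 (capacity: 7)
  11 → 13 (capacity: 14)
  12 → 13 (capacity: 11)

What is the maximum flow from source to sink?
Maximum flow = 6

Max flow: 6

Flow assignment:
  0 → 1: 6/6
  1 → 13: 6/6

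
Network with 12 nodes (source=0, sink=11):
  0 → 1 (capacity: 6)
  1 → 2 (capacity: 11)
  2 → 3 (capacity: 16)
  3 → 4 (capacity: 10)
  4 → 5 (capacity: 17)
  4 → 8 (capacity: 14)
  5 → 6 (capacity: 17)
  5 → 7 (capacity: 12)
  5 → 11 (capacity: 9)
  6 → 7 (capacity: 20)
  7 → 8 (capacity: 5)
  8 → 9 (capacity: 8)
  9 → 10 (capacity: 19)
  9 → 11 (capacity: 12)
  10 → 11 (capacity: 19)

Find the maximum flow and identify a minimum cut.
Max flow = 6, Min cut edges: (0,1)

Maximum flow: 6
Minimum cut: (0,1)
Partition: S = [0], T = [1, 2, 3, 4, 5, 6, 7, 8, 9, 10, 11]

Max-flow min-cut theorem verified: both equal 6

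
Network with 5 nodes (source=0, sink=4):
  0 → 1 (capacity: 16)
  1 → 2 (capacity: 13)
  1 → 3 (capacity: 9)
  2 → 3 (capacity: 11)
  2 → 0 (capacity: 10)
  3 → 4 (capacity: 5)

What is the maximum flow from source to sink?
Maximum flow = 5

Max flow: 5

Flow assignment:
  0 → 1: 12/16
  1 → 2: 7/13
  1 → 3: 5/9
  2 → 0: 7/10
  3 → 4: 5/5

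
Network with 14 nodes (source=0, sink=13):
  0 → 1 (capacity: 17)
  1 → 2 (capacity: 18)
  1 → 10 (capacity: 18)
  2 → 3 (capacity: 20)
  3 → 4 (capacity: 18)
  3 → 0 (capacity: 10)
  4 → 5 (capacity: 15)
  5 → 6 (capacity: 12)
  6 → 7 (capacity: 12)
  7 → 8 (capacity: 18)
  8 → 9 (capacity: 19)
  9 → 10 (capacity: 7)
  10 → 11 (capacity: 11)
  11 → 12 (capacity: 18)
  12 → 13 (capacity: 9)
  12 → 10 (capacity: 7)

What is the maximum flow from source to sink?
Maximum flow = 9

Max flow: 9

Flow assignment:
  0 → 1: 9/17
  1 → 10: 9/18
  10 → 11: 9/11
  11 → 12: 9/18
  12 → 13: 9/9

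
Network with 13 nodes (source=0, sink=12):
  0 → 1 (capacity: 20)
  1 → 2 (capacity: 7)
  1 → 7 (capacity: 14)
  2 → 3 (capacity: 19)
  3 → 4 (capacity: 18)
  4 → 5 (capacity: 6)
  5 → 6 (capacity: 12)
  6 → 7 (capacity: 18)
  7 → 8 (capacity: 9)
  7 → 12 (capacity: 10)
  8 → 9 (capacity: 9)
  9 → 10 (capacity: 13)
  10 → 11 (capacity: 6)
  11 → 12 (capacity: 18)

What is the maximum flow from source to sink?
Maximum flow = 16

Max flow: 16

Flow assignment:
  0 → 1: 16/20
  1 → 2: 6/7
  1 → 7: 10/14
  2 → 3: 6/19
  3 → 4: 6/18
  4 → 5: 6/6
  5 → 6: 6/12
  6 → 7: 6/18
  7 → 8: 6/9
  7 → 12: 10/10
  8 → 9: 6/9
  9 → 10: 6/13
  10 → 11: 6/6
  11 → 12: 6/18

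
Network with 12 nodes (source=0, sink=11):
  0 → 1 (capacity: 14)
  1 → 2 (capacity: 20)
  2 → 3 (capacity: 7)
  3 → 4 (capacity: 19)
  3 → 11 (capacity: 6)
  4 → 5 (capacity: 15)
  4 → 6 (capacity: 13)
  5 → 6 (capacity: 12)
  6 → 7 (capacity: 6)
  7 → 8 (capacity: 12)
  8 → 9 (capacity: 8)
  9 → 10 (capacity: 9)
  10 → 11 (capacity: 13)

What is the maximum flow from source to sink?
Maximum flow = 7

Max flow: 7

Flow assignment:
  0 → 1: 7/14
  1 → 2: 7/20
  2 → 3: 7/7
  3 → 4: 1/19
  3 → 11: 6/6
  4 → 6: 1/13
  6 → 7: 1/6
  7 → 8: 1/12
  8 → 9: 1/8
  9 → 10: 1/9
  10 → 11: 1/13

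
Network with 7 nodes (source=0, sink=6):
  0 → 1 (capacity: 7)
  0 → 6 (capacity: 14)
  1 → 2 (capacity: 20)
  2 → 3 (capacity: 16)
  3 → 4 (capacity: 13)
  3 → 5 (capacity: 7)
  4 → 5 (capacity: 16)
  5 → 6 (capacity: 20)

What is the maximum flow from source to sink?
Maximum flow = 21

Max flow: 21

Flow assignment:
  0 → 1: 7/7
  0 → 6: 14/14
  1 → 2: 7/20
  2 → 3: 7/16
  3 → 5: 7/7
  5 → 6: 7/20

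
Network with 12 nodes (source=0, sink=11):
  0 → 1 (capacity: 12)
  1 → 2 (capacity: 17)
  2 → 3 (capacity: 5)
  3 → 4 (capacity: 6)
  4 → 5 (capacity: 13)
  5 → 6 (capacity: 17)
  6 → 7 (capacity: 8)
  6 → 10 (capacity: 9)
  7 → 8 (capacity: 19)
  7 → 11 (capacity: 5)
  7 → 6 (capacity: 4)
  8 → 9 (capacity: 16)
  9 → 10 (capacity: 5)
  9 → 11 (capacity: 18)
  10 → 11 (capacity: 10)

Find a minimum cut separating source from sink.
Min cut value = 5, edges: (2,3)

Min cut value: 5
Partition: S = [0, 1, 2], T = [3, 4, 5, 6, 7, 8, 9, 10, 11]
Cut edges: (2,3)

By max-flow min-cut theorem, max flow = min cut = 5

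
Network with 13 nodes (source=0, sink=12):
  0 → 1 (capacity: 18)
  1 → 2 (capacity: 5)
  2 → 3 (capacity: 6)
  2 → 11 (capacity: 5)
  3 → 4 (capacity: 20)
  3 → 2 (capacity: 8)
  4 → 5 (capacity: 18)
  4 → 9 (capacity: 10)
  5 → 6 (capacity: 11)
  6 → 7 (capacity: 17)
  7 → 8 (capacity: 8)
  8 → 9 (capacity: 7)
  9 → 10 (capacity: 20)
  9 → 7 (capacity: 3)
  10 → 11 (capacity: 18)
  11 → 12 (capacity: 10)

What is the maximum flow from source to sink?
Maximum flow = 5

Max flow: 5

Flow assignment:
  0 → 1: 5/18
  1 → 2: 5/5
  2 → 11: 5/5
  11 → 12: 5/10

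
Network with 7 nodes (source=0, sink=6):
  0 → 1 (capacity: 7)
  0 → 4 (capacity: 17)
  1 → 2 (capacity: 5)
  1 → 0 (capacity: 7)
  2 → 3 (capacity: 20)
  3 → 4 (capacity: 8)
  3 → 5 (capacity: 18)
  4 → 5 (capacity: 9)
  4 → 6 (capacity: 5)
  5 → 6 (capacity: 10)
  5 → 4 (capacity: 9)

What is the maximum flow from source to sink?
Maximum flow = 15

Max flow: 15

Flow assignment:
  0 → 1: 5/7
  0 → 4: 10/17
  1 → 2: 5/5
  2 → 3: 5/20
  3 → 4: 4/8
  3 → 5: 1/18
  4 → 5: 9/9
  4 → 6: 5/5
  5 → 6: 10/10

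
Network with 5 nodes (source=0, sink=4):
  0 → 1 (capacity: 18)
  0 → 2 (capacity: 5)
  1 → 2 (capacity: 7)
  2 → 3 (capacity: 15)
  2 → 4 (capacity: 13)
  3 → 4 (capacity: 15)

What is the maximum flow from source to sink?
Maximum flow = 12

Max flow: 12

Flow assignment:
  0 → 1: 7/18
  0 → 2: 5/5
  1 → 2: 7/7
  2 → 4: 12/13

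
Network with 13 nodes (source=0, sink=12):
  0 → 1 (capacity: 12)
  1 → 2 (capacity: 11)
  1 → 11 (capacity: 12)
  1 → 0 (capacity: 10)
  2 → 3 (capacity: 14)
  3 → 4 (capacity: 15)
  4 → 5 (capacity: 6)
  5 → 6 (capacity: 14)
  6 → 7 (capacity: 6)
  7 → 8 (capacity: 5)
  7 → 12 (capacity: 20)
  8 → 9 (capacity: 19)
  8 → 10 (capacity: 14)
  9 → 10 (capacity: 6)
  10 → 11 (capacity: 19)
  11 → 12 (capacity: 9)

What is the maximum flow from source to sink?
Maximum flow = 12

Max flow: 12

Flow assignment:
  0 → 1: 12/12
  1 → 2: 3/11
  1 → 11: 9/12
  2 → 3: 3/14
  3 → 4: 3/15
  4 → 5: 3/6
  5 → 6: 3/14
  6 → 7: 3/6
  7 → 12: 3/20
  11 → 12: 9/9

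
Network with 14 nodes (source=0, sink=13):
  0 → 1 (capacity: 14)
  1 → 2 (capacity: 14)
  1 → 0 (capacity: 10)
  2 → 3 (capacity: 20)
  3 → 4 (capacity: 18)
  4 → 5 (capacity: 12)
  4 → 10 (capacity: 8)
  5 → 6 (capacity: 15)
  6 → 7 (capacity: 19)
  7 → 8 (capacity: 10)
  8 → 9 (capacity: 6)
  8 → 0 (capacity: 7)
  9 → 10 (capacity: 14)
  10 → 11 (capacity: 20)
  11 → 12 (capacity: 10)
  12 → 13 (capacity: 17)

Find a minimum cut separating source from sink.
Min cut value = 10, edges: (11,12)

Min cut value: 10
Partition: S = [0, 1, 2, 3, 4, 5, 6, 7, 8, 9, 10, 11], T = [12, 13]
Cut edges: (11,12)

By max-flow min-cut theorem, max flow = min cut = 10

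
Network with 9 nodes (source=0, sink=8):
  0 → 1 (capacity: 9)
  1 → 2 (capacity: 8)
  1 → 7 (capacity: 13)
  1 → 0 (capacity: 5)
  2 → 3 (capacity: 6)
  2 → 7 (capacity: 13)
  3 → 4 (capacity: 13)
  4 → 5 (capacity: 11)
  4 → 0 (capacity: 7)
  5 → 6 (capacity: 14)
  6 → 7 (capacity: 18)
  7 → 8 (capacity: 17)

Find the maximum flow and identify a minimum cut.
Max flow = 9, Min cut edges: (0,1)

Maximum flow: 9
Minimum cut: (0,1)
Partition: S = [0], T = [1, 2, 3, 4, 5, 6, 7, 8]

Max-flow min-cut theorem verified: both equal 9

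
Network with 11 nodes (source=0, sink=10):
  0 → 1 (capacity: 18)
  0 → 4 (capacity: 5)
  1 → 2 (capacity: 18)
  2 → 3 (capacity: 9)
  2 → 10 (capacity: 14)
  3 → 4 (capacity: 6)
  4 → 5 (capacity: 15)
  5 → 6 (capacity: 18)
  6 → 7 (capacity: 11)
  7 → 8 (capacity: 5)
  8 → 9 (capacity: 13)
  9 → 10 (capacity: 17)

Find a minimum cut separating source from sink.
Min cut value = 19, edges: (2,10), (7,8)

Min cut value: 19
Partition: S = [0, 1, 2, 3, 4, 5, 6, 7], T = [8, 9, 10]
Cut edges: (2,10), (7,8)

By max-flow min-cut theorem, max flow = min cut = 19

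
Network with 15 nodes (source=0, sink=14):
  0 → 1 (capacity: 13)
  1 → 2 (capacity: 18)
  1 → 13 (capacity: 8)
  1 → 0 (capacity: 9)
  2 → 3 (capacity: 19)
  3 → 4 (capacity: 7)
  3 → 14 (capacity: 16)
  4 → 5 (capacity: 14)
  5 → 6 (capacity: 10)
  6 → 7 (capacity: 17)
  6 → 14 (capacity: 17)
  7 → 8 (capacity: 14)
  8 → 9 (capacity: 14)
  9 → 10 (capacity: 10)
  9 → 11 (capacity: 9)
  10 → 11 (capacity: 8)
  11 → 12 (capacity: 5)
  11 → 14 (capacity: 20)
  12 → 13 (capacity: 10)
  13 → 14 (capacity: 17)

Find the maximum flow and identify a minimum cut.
Max flow = 13, Min cut edges: (0,1)

Maximum flow: 13
Minimum cut: (0,1)
Partition: S = [0], T = [1, 2, 3, 4, 5, 6, 7, 8, 9, 10, 11, 12, 13, 14]

Max-flow min-cut theorem verified: both equal 13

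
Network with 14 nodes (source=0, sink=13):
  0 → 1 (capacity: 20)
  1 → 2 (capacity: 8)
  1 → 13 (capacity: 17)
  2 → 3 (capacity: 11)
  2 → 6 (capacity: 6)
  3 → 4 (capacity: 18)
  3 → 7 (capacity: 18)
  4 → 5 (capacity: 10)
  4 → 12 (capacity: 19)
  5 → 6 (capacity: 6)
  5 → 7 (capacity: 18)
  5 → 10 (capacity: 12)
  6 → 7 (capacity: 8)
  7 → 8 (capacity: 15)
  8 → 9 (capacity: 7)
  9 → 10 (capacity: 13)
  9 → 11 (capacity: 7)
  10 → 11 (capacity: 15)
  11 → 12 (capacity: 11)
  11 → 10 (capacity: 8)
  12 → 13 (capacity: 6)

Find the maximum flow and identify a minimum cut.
Max flow = 20, Min cut edges: (0,1)

Maximum flow: 20
Minimum cut: (0,1)
Partition: S = [0], T = [1, 2, 3, 4, 5, 6, 7, 8, 9, 10, 11, 12, 13]

Max-flow min-cut theorem verified: both equal 20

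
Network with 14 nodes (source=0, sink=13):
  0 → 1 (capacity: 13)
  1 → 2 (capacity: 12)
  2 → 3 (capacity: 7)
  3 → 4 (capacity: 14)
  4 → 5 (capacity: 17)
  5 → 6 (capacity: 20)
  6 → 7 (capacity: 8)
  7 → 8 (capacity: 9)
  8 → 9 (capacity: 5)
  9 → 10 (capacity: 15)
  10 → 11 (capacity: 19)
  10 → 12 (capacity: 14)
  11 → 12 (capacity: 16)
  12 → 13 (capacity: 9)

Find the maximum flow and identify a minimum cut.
Max flow = 5, Min cut edges: (8,9)

Maximum flow: 5
Minimum cut: (8,9)
Partition: S = [0, 1, 2, 3, 4, 5, 6, 7, 8], T = [9, 10, 11, 12, 13]

Max-flow min-cut theorem verified: both equal 5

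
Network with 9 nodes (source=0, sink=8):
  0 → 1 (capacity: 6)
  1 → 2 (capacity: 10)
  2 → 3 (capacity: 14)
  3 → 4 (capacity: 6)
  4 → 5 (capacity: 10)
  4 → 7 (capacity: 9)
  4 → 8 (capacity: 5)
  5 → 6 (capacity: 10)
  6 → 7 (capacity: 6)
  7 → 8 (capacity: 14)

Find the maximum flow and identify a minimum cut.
Max flow = 6, Min cut edges: (3,4)

Maximum flow: 6
Minimum cut: (3,4)
Partition: S = [0, 1, 2, 3], T = [4, 5, 6, 7, 8]

Max-flow min-cut theorem verified: both equal 6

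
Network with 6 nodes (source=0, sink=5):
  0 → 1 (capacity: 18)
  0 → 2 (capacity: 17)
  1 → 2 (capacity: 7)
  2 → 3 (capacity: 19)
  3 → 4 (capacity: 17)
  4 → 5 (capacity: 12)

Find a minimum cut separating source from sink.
Min cut value = 12, edges: (4,5)

Min cut value: 12
Partition: S = [0, 1, 2, 3, 4], T = [5]
Cut edges: (4,5)

By max-flow min-cut theorem, max flow = min cut = 12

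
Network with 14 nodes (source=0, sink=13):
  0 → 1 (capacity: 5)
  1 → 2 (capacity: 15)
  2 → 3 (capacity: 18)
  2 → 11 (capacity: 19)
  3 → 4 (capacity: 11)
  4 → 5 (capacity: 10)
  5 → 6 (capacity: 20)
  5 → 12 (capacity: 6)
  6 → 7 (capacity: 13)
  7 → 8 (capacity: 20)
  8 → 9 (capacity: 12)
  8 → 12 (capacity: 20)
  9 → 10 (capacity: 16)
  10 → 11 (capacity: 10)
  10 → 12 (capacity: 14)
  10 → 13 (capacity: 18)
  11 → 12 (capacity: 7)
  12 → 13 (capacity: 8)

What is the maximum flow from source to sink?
Maximum flow = 5

Max flow: 5

Flow assignment:
  0 → 1: 5/5
  1 → 2: 5/15
  2 → 11: 5/19
  11 → 12: 5/7
  12 → 13: 5/8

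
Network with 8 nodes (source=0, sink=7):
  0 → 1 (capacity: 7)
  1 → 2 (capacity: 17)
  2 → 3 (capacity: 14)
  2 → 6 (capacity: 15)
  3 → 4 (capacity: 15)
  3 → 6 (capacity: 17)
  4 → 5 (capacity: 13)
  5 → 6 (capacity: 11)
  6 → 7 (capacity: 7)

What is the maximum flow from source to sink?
Maximum flow = 7

Max flow: 7

Flow assignment:
  0 → 1: 7/7
  1 → 2: 7/17
  2 → 6: 7/15
  6 → 7: 7/7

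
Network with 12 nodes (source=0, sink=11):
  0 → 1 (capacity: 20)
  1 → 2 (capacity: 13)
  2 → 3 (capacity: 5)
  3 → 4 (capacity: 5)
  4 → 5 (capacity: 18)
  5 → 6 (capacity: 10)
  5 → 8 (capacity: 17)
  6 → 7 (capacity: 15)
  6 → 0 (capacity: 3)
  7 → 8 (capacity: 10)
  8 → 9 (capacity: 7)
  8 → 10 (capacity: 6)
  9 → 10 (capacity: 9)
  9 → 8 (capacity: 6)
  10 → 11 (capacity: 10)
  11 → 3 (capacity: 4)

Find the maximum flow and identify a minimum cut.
Max flow = 5, Min cut edges: (3,4)

Maximum flow: 5
Minimum cut: (3,4)
Partition: S = [0, 1, 2, 3], T = [4, 5, 6, 7, 8, 9, 10, 11]

Max-flow min-cut theorem verified: both equal 5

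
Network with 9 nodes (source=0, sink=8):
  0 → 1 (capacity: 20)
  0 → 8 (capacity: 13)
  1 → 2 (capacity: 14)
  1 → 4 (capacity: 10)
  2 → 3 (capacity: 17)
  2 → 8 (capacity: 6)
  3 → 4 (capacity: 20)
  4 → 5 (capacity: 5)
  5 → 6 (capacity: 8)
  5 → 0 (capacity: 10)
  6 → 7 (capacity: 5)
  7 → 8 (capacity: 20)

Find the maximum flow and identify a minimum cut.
Max flow = 24, Min cut edges: (0,8), (2,8), (6,7)

Maximum flow: 24
Minimum cut: (0,8), (2,8), (6,7)
Partition: S = [0, 1, 2, 3, 4, 5, 6], T = [7, 8]

Max-flow min-cut theorem verified: both equal 24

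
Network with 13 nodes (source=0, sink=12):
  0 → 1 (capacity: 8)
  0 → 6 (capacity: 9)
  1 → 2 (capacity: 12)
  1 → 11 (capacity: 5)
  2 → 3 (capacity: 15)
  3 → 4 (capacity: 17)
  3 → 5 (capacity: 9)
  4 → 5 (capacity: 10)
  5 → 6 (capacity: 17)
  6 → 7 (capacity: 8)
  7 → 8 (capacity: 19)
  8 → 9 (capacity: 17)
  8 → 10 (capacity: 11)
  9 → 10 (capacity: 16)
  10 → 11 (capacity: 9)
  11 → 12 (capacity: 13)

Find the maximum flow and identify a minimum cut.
Max flow = 13, Min cut edges: (11,12)

Maximum flow: 13
Minimum cut: (11,12)
Partition: S = [0, 1, 2, 3, 4, 5, 6, 7, 8, 9, 10, 11], T = [12]

Max-flow min-cut theorem verified: both equal 13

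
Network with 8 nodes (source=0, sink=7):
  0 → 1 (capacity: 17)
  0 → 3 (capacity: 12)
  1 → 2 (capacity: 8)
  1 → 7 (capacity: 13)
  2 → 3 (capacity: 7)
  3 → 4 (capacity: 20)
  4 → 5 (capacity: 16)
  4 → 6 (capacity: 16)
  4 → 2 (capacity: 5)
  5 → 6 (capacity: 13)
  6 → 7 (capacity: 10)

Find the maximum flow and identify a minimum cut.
Max flow = 23, Min cut edges: (1,7), (6,7)

Maximum flow: 23
Minimum cut: (1,7), (6,7)
Partition: S = [0, 1, 2, 3, 4, 5, 6], T = [7]

Max-flow min-cut theorem verified: both equal 23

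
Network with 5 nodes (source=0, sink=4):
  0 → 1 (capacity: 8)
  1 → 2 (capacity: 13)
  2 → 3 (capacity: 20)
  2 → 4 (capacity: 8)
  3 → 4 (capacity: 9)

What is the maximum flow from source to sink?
Maximum flow = 8

Max flow: 8

Flow assignment:
  0 → 1: 8/8
  1 → 2: 8/13
  2 → 4: 8/8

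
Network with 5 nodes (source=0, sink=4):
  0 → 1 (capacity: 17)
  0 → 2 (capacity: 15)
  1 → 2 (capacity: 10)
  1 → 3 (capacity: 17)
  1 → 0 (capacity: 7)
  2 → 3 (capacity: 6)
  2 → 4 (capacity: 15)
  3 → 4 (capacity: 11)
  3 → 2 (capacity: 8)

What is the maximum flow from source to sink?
Maximum flow = 26

Max flow: 26

Flow assignment:
  0 → 1: 11/17
  0 → 2: 15/15
  1 → 2: 6/10
  1 → 3: 5/17
  2 → 3: 6/6
  2 → 4: 15/15
  3 → 4: 11/11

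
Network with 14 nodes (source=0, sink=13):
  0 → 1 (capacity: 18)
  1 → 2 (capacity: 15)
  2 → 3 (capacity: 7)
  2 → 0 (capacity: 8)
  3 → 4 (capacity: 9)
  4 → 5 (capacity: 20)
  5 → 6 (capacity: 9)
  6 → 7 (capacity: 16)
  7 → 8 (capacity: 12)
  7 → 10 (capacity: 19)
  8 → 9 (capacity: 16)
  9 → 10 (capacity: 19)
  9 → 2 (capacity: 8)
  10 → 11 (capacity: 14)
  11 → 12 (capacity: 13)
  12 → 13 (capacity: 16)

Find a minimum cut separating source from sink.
Min cut value = 7, edges: (2,3)

Min cut value: 7
Partition: S = [0, 1, 2], T = [3, 4, 5, 6, 7, 8, 9, 10, 11, 12, 13]
Cut edges: (2,3)

By max-flow min-cut theorem, max flow = min cut = 7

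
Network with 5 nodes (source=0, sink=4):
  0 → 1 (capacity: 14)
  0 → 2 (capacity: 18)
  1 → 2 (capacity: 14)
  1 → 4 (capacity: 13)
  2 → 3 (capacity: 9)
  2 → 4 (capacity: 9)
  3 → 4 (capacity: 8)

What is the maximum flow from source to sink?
Maximum flow = 30

Max flow: 30

Flow assignment:
  0 → 1: 13/14
  0 → 2: 17/18
  1 → 4: 13/13
  2 → 3: 8/9
  2 → 4: 9/9
  3 → 4: 8/8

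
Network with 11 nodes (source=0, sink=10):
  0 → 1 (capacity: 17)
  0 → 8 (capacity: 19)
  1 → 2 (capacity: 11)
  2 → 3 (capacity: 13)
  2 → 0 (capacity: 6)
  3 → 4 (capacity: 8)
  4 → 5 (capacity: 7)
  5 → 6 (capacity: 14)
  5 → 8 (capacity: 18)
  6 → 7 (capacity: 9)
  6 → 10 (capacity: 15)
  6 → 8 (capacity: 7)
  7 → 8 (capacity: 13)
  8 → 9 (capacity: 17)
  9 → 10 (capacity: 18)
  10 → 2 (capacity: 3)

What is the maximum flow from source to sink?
Maximum flow = 24

Max flow: 24

Flow assignment:
  0 → 1: 11/17
  0 → 8: 17/19
  1 → 2: 11/11
  2 → 3: 7/13
  2 → 0: 4/6
  3 → 4: 7/8
  4 → 5: 7/7
  5 → 6: 7/14
  6 → 10: 7/15
  8 → 9: 17/17
  9 → 10: 17/18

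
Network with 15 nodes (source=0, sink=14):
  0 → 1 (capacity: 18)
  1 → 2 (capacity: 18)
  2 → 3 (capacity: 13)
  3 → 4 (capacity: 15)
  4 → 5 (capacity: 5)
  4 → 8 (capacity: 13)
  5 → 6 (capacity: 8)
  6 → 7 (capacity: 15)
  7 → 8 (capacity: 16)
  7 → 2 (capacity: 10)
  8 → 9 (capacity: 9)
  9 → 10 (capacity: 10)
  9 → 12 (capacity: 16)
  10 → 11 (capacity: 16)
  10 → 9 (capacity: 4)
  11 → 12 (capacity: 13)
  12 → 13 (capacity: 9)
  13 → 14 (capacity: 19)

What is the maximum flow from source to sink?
Maximum flow = 9

Max flow: 9

Flow assignment:
  0 → 1: 9/18
  1 → 2: 9/18
  2 → 3: 13/13
  3 → 4: 13/15
  4 → 5: 4/5
  4 → 8: 9/13
  5 → 6: 4/8
  6 → 7: 4/15
  7 → 2: 4/10
  8 → 9: 9/9
  9 → 12: 9/16
  12 → 13: 9/9
  13 → 14: 9/19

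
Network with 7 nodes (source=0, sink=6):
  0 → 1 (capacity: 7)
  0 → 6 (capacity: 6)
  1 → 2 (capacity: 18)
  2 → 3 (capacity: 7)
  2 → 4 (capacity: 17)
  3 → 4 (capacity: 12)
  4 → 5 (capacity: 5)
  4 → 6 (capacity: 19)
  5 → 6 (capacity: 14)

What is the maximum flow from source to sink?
Maximum flow = 13

Max flow: 13

Flow assignment:
  0 → 1: 7/7
  0 → 6: 6/6
  1 → 2: 7/18
  2 → 4: 7/17
  4 → 6: 7/19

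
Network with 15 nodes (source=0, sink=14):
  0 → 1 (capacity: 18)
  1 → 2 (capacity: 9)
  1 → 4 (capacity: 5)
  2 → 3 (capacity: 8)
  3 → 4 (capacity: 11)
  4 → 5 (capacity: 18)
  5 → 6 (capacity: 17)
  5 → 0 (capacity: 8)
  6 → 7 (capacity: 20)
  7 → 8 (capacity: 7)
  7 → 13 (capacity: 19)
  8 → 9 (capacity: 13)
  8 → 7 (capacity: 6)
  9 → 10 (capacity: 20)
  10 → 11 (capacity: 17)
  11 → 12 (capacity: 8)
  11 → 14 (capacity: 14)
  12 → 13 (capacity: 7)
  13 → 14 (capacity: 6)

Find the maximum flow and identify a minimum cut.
Max flow = 13, Min cut edges: (7,8), (13,14)

Maximum flow: 13
Minimum cut: (7,8), (13,14)
Partition: S = [0, 1, 2, 3, 4, 5, 6, 7, 12, 13], T = [8, 9, 10, 11, 14]

Max-flow min-cut theorem verified: both equal 13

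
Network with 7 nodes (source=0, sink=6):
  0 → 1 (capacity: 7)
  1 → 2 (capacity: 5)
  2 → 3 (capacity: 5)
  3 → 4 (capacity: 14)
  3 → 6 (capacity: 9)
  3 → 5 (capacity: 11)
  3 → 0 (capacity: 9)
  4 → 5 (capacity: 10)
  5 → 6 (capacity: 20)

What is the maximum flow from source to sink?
Maximum flow = 5

Max flow: 5

Flow assignment:
  0 → 1: 5/7
  1 → 2: 5/5
  2 → 3: 5/5
  3 → 6: 5/9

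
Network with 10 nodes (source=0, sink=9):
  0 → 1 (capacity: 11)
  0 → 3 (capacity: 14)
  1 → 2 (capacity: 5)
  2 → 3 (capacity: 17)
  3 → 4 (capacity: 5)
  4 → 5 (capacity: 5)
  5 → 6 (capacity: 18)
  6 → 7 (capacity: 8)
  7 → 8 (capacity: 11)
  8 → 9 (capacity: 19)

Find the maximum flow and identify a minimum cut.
Max flow = 5, Min cut edges: (4,5)

Maximum flow: 5
Minimum cut: (4,5)
Partition: S = [0, 1, 2, 3, 4], T = [5, 6, 7, 8, 9]

Max-flow min-cut theorem verified: both equal 5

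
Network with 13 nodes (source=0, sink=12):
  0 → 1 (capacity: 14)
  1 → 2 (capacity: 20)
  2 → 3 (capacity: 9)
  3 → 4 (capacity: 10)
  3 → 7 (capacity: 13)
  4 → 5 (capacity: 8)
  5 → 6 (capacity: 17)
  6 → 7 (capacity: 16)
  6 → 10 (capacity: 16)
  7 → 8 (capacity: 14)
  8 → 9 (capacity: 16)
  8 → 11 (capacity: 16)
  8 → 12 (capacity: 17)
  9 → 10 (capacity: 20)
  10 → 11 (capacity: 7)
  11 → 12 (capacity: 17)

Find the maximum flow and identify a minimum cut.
Max flow = 9, Min cut edges: (2,3)

Maximum flow: 9
Minimum cut: (2,3)
Partition: S = [0, 1, 2], T = [3, 4, 5, 6, 7, 8, 9, 10, 11, 12]

Max-flow min-cut theorem verified: both equal 9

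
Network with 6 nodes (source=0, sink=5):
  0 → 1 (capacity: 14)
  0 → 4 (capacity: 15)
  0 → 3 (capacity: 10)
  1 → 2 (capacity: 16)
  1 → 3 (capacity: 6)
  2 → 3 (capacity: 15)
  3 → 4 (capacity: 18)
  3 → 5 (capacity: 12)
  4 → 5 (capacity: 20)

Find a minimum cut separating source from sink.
Min cut value = 32, edges: (3,5), (4,5)

Min cut value: 32
Partition: S = [0, 1, 2, 3, 4], T = [5]
Cut edges: (3,5), (4,5)

By max-flow min-cut theorem, max flow = min cut = 32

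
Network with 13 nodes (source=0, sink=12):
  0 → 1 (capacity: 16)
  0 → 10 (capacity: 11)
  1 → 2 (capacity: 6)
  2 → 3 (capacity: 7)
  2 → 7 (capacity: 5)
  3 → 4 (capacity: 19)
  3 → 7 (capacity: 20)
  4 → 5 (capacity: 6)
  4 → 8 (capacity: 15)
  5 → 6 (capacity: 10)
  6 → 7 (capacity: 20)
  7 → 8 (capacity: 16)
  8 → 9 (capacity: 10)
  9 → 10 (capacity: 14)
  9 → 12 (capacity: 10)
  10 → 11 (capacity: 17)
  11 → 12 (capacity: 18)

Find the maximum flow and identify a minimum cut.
Max flow = 17, Min cut edges: (0,10), (1,2)

Maximum flow: 17
Minimum cut: (0,10), (1,2)
Partition: S = [0, 1], T = [2, 3, 4, 5, 6, 7, 8, 9, 10, 11, 12]

Max-flow min-cut theorem verified: both equal 17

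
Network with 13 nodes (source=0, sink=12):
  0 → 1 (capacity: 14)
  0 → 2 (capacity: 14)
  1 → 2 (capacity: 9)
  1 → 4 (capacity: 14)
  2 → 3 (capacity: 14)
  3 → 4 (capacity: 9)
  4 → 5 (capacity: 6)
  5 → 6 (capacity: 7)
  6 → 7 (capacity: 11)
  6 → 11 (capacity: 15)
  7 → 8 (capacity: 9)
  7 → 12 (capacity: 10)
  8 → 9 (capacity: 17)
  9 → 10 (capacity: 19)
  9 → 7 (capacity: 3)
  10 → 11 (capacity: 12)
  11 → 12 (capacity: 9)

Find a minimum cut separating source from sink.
Min cut value = 6, edges: (4,5)

Min cut value: 6
Partition: S = [0, 1, 2, 3, 4], T = [5, 6, 7, 8, 9, 10, 11, 12]
Cut edges: (4,5)

By max-flow min-cut theorem, max flow = min cut = 6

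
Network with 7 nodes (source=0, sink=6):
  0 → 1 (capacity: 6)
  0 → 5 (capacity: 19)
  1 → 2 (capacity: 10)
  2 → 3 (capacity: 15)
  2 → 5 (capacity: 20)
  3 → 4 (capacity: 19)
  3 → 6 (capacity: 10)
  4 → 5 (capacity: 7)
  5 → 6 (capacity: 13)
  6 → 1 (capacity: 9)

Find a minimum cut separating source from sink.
Min cut value = 19, edges: (0,1), (5,6)

Min cut value: 19
Partition: S = [0, 4, 5], T = [1, 2, 3, 6]
Cut edges: (0,1), (5,6)

By max-flow min-cut theorem, max flow = min cut = 19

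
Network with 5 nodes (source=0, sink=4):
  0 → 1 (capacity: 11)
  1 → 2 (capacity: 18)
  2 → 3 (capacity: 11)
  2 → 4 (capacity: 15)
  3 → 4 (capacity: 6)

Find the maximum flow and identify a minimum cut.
Max flow = 11, Min cut edges: (0,1)

Maximum flow: 11
Minimum cut: (0,1)
Partition: S = [0], T = [1, 2, 3, 4]

Max-flow min-cut theorem verified: both equal 11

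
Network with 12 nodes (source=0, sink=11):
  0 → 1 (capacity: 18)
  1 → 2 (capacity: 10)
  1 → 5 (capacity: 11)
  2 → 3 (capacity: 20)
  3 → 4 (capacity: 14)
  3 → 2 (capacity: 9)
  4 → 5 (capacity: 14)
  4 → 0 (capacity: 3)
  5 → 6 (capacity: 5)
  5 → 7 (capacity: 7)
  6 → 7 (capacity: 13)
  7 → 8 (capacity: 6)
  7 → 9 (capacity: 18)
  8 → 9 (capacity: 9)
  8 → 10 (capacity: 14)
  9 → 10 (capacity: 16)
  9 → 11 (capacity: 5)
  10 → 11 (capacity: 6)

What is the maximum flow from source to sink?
Maximum flow = 11

Max flow: 11

Flow assignment:
  0 → 1: 14/18
  1 → 2: 3/10
  1 → 5: 11/11
  2 → 3: 3/20
  3 → 4: 3/14
  4 → 0: 3/3
  5 → 6: 5/5
  5 → 7: 6/7
  6 → 7: 5/13
  7 → 9: 11/18
  9 → 10: 6/16
  9 → 11: 5/5
  10 → 11: 6/6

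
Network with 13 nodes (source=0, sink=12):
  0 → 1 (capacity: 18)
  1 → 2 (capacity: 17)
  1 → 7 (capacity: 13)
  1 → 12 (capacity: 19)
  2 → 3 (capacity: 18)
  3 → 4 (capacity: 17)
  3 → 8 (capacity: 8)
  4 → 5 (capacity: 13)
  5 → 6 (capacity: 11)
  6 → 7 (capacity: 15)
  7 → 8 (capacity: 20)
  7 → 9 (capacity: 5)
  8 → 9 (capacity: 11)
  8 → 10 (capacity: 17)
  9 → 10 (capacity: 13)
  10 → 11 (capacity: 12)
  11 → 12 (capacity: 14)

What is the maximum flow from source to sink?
Maximum flow = 18

Max flow: 18

Flow assignment:
  0 → 1: 18/18
  1 → 12: 18/19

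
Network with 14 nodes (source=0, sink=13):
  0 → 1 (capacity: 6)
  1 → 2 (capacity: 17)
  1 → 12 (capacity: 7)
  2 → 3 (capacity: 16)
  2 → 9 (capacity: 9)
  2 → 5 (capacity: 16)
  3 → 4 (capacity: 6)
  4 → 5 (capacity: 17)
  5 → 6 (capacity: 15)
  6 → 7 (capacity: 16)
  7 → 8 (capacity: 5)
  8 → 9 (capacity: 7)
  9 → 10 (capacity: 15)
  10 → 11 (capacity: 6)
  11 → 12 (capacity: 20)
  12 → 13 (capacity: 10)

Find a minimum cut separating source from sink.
Min cut value = 6, edges: (0,1)

Min cut value: 6
Partition: S = [0], T = [1, 2, 3, 4, 5, 6, 7, 8, 9, 10, 11, 12, 13]
Cut edges: (0,1)

By max-flow min-cut theorem, max flow = min cut = 6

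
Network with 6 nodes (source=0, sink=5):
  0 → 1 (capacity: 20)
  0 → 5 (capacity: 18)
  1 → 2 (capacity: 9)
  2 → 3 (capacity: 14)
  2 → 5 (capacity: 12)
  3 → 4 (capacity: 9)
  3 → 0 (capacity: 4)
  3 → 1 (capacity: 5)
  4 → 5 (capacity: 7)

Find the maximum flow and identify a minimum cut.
Max flow = 27, Min cut edges: (0,5), (1,2)

Maximum flow: 27
Minimum cut: (0,5), (1,2)
Partition: S = [0, 1], T = [2, 3, 4, 5]

Max-flow min-cut theorem verified: both equal 27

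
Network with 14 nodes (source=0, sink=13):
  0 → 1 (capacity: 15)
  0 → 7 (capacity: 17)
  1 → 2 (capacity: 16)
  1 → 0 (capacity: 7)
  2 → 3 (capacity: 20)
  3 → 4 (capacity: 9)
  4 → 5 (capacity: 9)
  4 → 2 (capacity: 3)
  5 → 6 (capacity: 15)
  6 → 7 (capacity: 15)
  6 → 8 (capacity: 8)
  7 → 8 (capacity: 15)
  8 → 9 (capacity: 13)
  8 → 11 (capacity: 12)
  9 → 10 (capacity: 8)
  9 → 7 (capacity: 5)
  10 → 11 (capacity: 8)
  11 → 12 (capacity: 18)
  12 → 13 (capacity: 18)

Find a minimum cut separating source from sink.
Min cut value = 18, edges: (12,13)

Min cut value: 18
Partition: S = [0, 1, 2, 3, 4, 5, 6, 7, 8, 9, 10, 11, 12], T = [13]
Cut edges: (12,13)

By max-flow min-cut theorem, max flow = min cut = 18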